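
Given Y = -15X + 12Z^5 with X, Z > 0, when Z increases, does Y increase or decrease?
Y increases

Taking the partial derivative:
∂Y/∂Z = 60Z^4

∂Y/∂Z = 60Z^4 > 0 (assuming positive values)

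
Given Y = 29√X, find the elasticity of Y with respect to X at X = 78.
Elasticity = 1/2

Elasticity = (dY/dX) · (X/Y)

dY/dX = 29/(2·√X)
At X = 78: dY/dX = 29·√78/156, Y = 29·√78

Elasticity = (29·√78/156) · (78 / (29·√78)) = 1/2

Interpretation: for a small percentage change in X, the percentage change in Y is approximately 0.50 times as large.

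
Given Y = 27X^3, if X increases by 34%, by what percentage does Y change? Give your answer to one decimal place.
140.6%

For Y = 27X^3:
If X → X(1 + 0.34)
Then Y → Y · (1 + 0.34)^3
     ≈ Y · 2.4061

Percentage change = ((1 + 0.34)^3 − 1) × 100% ≈ 140.6%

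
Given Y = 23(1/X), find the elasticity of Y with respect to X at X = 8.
Elasticity = -1

Elasticity = (dY/dX) · (X/Y)

dY/dX = -23/X²
At X = 8: dY/dX = -23/64, Y = 23/8

Elasticity = (-23/64) · (8 / (23/8)) = -1

Interpretation: for a small percentage change in X, the percentage change in Y is approximately -1.00 times as large.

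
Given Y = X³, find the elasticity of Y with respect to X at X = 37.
Elasticity = 3

Elasticity = (dY/dX) · (X/Y)

dY/dX = 3·X²
At X = 37: dY/dX = 4107, Y = 50653

Elasticity = 4107 · (37 / 50653) = 3

Interpretation: for a small percentage change in X, the percentage change in Y is approximately 3.00 times as large.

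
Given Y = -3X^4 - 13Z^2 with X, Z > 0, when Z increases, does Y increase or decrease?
Y decreases

Taking the partial derivative:
∂Y/∂Z = -26Z

∂Y/∂Z = -26Z < 0 (assuming positive values)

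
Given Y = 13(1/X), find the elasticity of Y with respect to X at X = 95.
Elasticity = -1

Elasticity = (dY/dX) · (X/Y)

dY/dX = -13/X²
At X = 95: dY/dX = -13/9025, Y = 13/95

Elasticity = (-13/9025) · (95 / (13/95)) = -1

Interpretation: for a small percentage change in X, the percentage change in Y is approximately -1.00 times as large.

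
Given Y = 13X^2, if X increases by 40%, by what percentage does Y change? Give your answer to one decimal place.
96.0%

For Y = 13X^2:
If X → X(1 + 0.4)
Then Y → Y · (1 + 0.4)^2
     = Y · 1.9600

Percentage change = ((1 + 0.4)^2 − 1) × 100% = 96.0%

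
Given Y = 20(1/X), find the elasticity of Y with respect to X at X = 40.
Elasticity = -1

Elasticity = (dY/dX) · (X/Y)

dY/dX = -20/X²
At X = 40: dY/dX = -1/80, Y = 1/2

Elasticity = (-1/80) · (40 / (1/2)) = -1

Interpretation: for a small percentage change in X, the percentage change in Y is approximately -1.00 times as large.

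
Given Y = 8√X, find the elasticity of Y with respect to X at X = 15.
Elasticity = 1/2

Elasticity = (dY/dX) · (X/Y)

dY/dX = 4/√X
At X = 15: dY/dX = 4·√15/15, Y = 8·√15

Elasticity = (4·√15/15) · (15 / (8·√15)) = 1/2

Interpretation: for a small percentage change in X, the percentage change in Y is approximately 0.50 times as large.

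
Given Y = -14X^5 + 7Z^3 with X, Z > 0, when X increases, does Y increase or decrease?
Y decreases

Taking the partial derivative:
∂Y/∂X = -70X^4

∂Y/∂X = -70X^4 < 0 (assuming positive values)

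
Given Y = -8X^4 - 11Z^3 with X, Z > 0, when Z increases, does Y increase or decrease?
Y decreases

Taking the partial derivative:
∂Y/∂Z = -33Z^2

∂Y/∂Z = -33Z^2 < 0 (assuming positive values)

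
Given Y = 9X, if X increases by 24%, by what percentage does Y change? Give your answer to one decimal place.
24.0%

For Y = 9X:
If X → X(1 + 0.24)
Then Y → Y · (1 + 0.24)^1
     = Y · 1.2400

Percentage change = ((1 + 0.24)^1 − 1) × 100% = 24.0%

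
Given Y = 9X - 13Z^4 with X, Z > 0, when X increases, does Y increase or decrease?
Y increases

Taking the partial derivative:
∂Y/∂X = 9

∂Y/∂X = 9 > 0 (assuming positive values)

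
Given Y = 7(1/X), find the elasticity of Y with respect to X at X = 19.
Elasticity = -1

Elasticity = (dY/dX) · (X/Y)

dY/dX = -7/X²
At X = 19: dY/dX = -7/361, Y = 7/19

Elasticity = (-7/361) · (19 / (7/19)) = -1

Interpretation: for a small percentage change in X, the percentage change in Y is approximately -1.00 times as large.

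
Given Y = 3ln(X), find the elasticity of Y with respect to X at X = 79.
Elasticity = 1/ln(79) ≈ 0.2289

Elasticity = (dY/dX) · (X/Y)

dY/dX = 3/X
At X = 79: dY/dX = 3/79, Y = 3·ln(79)

Elasticity = (3/79) · (79 / (3·ln(79))) = 1/ln(79) ≈ 0.2289

Interpretation: for a small percentage change in X, the percentage change in Y is approximately 0.23 times as large.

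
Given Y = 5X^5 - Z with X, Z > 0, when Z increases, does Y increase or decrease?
Y decreases

Taking the partial derivative:
∂Y/∂Z = -1

∂Y/∂Z = -1 < 0 (assuming positive values)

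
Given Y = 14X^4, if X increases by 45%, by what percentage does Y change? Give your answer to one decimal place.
342.1%

For Y = 14X^4:
If X → X(1 + 0.45)
Then Y → Y · (1 + 0.45)^4
     ≈ Y · 4.4205

Percentage change = ((1 + 0.45)^4 − 1) × 100% ≈ 342.1%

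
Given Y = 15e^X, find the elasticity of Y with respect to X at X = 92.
Elasticity = 92

Elasticity = (dY/dX) · (X/Y)

dY/dX = 15·e^X
At X = 92: dY/dX = 15·e^92, Y = 15·e^92

Elasticity = (15·e^92) · (92 / (15·e^92)) = 92

Interpretation: for a small percentage change in X, the percentage change in Y is approximately 92.00 times as large.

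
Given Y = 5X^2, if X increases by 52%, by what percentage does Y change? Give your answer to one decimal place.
131.0%

For Y = 5X^2:
If X → X(1 + 0.52)
Then Y → Y · (1 + 0.52)^2
     = Y · 2.3104

Percentage change = ((1 + 0.52)^2 − 1) × 100% ≈ 131.0%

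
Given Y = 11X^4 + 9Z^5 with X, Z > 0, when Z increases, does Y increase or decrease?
Y increases

Taking the partial derivative:
∂Y/∂Z = 45Z^4

∂Y/∂Z = 45Z^4 > 0 (assuming positive values)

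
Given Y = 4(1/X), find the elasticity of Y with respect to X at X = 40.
Elasticity = -1

Elasticity = (dY/dX) · (X/Y)

dY/dX = -4/X²
At X = 40: dY/dX = -1/400, Y = 1/10

Elasticity = (-1/400) · (40 / (1/10)) = -1

Interpretation: for a small percentage change in X, the percentage change in Y is approximately -1.00 times as large.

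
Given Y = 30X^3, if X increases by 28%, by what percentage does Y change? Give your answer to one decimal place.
109.7%

For Y = 30X^3:
If X → X(1 + 0.28)
Then Y → Y · (1 + 0.28)^3
     ≈ Y · 2.0972

Percentage change = ((1 + 0.28)^3 − 1) × 100% ≈ 109.7%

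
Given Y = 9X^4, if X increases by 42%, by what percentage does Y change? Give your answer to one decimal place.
306.6%

For Y = 9X^4:
If X → X(1 + 0.42)
Then Y → Y · (1 + 0.42)^4
     ≈ Y · 4.0659

Percentage change = ((1 + 0.42)^4 − 1) × 100% ≈ 306.6%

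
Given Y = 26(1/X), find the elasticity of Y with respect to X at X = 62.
Elasticity = -1

Elasticity = (dY/dX) · (X/Y)

dY/dX = -26/X²
At X = 62: dY/dX = -13/1922, Y = 13/31

Elasticity = (-13/1922) · (62 / (13/31)) = -1

Interpretation: for a small percentage change in X, the percentage change in Y is approximately -1.00 times as large.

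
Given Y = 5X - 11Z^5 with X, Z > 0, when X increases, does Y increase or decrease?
Y increases

Taking the partial derivative:
∂Y/∂X = 5

∂Y/∂X = 5 > 0 (assuming positive values)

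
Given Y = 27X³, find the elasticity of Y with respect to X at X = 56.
Elasticity = 3

Elasticity = (dY/dX) · (X/Y)

dY/dX = 81·X²
At X = 56: dY/dX = 254016, Y = 4741632

Elasticity = 254016 · (56 / 4741632) = 3

Interpretation: for a small percentage change in X, the percentage change in Y is approximately 3.00 times as large.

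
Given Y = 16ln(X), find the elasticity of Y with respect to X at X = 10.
Elasticity = 1/ln(10) ≈ 0.4343

Elasticity = (dY/dX) · (X/Y)

dY/dX = 16/X
At X = 10: dY/dX = 8/5, Y = 16·ln(10)

Elasticity = (8/5) · (10 / (16·ln(10))) = 1/ln(10) ≈ 0.4343

Interpretation: for a small percentage change in X, the percentage change in Y is approximately 0.43 times as large.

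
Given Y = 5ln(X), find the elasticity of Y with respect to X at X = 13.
Elasticity = 1/ln(13) ≈ 0.3899

Elasticity = (dY/dX) · (X/Y)

dY/dX = 5/X
At X = 13: dY/dX = 5/13, Y = 5·ln(13)

Elasticity = (5/13) · (13 / (5·ln(13))) = 1/ln(13) ≈ 0.3899

Interpretation: for a small percentage change in X, the percentage change in Y is approximately 0.39 times as large.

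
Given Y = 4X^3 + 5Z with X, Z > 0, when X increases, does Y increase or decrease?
Y increases

Taking the partial derivative:
∂Y/∂X = 12X^2

∂Y/∂X = 12X^2 > 0 (assuming positive values)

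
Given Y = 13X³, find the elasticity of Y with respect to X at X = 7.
Elasticity = 3

Elasticity = (dY/dX) · (X/Y)

dY/dX = 39·X²
At X = 7: dY/dX = 1911, Y = 4459

Elasticity = 1911 · (7 / 4459) = 3

Interpretation: for a small percentage change in X, the percentage change in Y is approximately 3.00 times as large.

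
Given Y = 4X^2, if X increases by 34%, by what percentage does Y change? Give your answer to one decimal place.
79.6%

For Y = 4X^2:
If X → X(1 + 0.34)
Then Y → Y · (1 + 0.34)^2
     = Y · 1.7956

Percentage change = ((1 + 0.34)^2 − 1) × 100% ≈ 79.6%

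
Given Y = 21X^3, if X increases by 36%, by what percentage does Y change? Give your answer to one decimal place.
151.5%

For Y = 21X^3:
If X → X(1 + 0.36)
Then Y → Y · (1 + 0.36)^3
     ≈ Y · 2.5155

Percentage change = ((1 + 0.36)^3 − 1) × 100% ≈ 151.5%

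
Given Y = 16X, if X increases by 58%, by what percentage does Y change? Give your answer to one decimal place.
58.0%

For Y = 16X:
If X → X(1 + 0.58)
Then Y → Y · (1 + 0.58)^1
     = Y · 1.5800

Percentage change = ((1 + 0.58)^1 − 1) × 100% = 58.0%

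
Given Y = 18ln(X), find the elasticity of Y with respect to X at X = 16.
Elasticity = 1/ln(16) ≈ 0.3607

Elasticity = (dY/dX) · (X/Y)

dY/dX = 18/X
At X = 16: dY/dX = 9/8, Y = 18·ln(16)

Elasticity = (9/8) · (16 / (18·ln(16))) = 1/ln(16) ≈ 0.3607

Interpretation: for a small percentage change in X, the percentage change in Y is approximately 0.36 times as large.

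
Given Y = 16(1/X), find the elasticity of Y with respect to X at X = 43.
Elasticity = -1

Elasticity = (dY/dX) · (X/Y)

dY/dX = -16/X²
At X = 43: dY/dX = -16/1849, Y = 16/43

Elasticity = (-16/1849) · (43 / (16/43)) = -1

Interpretation: for a small percentage change in X, the percentage change in Y is approximately -1.00 times as large.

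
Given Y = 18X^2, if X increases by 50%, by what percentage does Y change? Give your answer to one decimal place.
125.0%

For Y = 18X^2:
If X → X(1 + 0.5)
Then Y → Y · (1 + 0.5)^2
     = Y · 2.2500

Percentage change = ((1 + 0.5)^2 − 1) × 100% = 125.0%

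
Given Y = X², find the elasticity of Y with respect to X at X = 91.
Elasticity = 2

Elasticity = (dY/dX) · (X/Y)

dY/dX = 2·X
At X = 91: dY/dX = 182, Y = 8281

Elasticity = 182 · (91 / 8281) = 2

Interpretation: for a small percentage change in X, the percentage change in Y is approximately 2.00 times as large.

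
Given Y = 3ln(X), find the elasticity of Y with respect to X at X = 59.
Elasticity = 1/ln(59) ≈ 0.2452

Elasticity = (dY/dX) · (X/Y)

dY/dX = 3/X
At X = 59: dY/dX = 3/59, Y = 3·ln(59)

Elasticity = (3/59) · (59 / (3·ln(59))) = 1/ln(59) ≈ 0.2452

Interpretation: for a small percentage change in X, the percentage change in Y is approximately 0.25 times as large.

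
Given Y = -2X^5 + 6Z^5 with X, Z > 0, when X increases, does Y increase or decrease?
Y decreases

Taking the partial derivative:
∂Y/∂X = -10X^4

∂Y/∂X = -10X^4 < 0 (assuming positive values)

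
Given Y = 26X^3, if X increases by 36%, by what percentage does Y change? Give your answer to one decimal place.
151.5%

For Y = 26X^3:
If X → X(1 + 0.36)
Then Y → Y · (1 + 0.36)^3
     ≈ Y · 2.5155

Percentage change = ((1 + 0.36)^3 − 1) × 100% ≈ 151.5%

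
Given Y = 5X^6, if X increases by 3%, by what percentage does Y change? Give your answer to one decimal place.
19.4%

For Y = 5X^6:
If X → X(1 + 0.03)
Then Y → Y · (1 + 0.03)^6
     ≈ Y · 1.1941

Percentage change = ((1 + 0.03)^6 − 1) × 100% ≈ 19.4%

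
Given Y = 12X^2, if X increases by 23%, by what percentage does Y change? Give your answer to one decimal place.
51.3%

For Y = 12X^2:
If X → X(1 + 0.23)
Then Y → Y · (1 + 0.23)^2
     = Y · 1.5129

Percentage change = ((1 + 0.23)^2 − 1) × 100% ≈ 51.3%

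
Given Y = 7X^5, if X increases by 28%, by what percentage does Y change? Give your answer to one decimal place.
243.6%

For Y = 7X^5:
If X → X(1 + 0.28)
Then Y → Y · (1 + 0.28)^5
     ≈ Y · 3.4360

Percentage change = ((1 + 0.28)^5 − 1) × 100% ≈ 243.6%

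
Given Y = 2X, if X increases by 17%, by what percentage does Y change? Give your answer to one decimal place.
17.0%

For Y = 2X:
If X → X(1 + 0.17)
Then Y → Y · (1 + 0.17)^1
     = Y · 1.1700

Percentage change = ((1 + 0.17)^1 − 1) × 100% = 17.0%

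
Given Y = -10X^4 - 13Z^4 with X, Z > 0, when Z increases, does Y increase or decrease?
Y decreases

Taking the partial derivative:
∂Y/∂Z = -52Z^3

∂Y/∂Z = -52Z^3 < 0 (assuming positive values)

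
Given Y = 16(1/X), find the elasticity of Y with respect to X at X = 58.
Elasticity = -1

Elasticity = (dY/dX) · (X/Y)

dY/dX = -16/X²
At X = 58: dY/dX = -4/841, Y = 8/29

Elasticity = (-4/841) · (58 / (8/29)) = -1

Interpretation: for a small percentage change in X, the percentage change in Y is approximately -1.00 times as large.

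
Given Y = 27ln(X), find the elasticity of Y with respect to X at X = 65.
Elasticity = 1/ln(65) ≈ 0.2396

Elasticity = (dY/dX) · (X/Y)

dY/dX = 27/X
At X = 65: dY/dX = 27/65, Y = 27·ln(65)

Elasticity = (27/65) · (65 / (27·ln(65))) = 1/ln(65) ≈ 0.2396

Interpretation: for a small percentage change in X, the percentage change in Y is approximately 0.24 times as large.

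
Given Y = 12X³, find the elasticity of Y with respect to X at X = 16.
Elasticity = 3

Elasticity = (dY/dX) · (X/Y)

dY/dX = 36·X²
At X = 16: dY/dX = 9216, Y = 49152

Elasticity = 9216 · (16 / 49152) = 3

Interpretation: for a small percentage change in X, the percentage change in Y is approximately 3.00 times as large.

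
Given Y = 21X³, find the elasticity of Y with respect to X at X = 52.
Elasticity = 3

Elasticity = (dY/dX) · (X/Y)

dY/dX = 63·X²
At X = 52: dY/dX = 170352, Y = 2952768

Elasticity = 170352 · (52 / 2952768) = 3

Interpretation: for a small percentage change in X, the percentage change in Y is approximately 3.00 times as large.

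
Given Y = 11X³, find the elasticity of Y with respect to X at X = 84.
Elasticity = 3

Elasticity = (dY/dX) · (X/Y)

dY/dX = 33·X²
At X = 84: dY/dX = 232848, Y = 6519744

Elasticity = 232848 · (84 / 6519744) = 3

Interpretation: for a small percentage change in X, the percentage change in Y is approximately 3.00 times as large.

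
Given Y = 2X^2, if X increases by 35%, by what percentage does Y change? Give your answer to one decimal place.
82.3%

For Y = 2X^2:
If X → X(1 + 0.35)
Then Y → Y · (1 + 0.35)^2
     = Y · 1.8225

Percentage change = ((1 + 0.35)^2 − 1) × 100% ≈ 82.3%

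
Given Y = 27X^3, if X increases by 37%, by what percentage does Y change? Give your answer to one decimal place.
157.1%

For Y = 27X^3:
If X → X(1 + 0.37)
Then Y → Y · (1 + 0.37)^3
     ≈ Y · 2.5714

Percentage change = ((1 + 0.37)^3 − 1) × 100% ≈ 157.1%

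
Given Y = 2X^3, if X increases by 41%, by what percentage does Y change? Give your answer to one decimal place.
180.3%

For Y = 2X^3:
If X → X(1 + 0.41)
Then Y → Y · (1 + 0.41)^3
     ≈ Y · 2.8032

Percentage change = ((1 + 0.41)^3 − 1) × 100% ≈ 180.3%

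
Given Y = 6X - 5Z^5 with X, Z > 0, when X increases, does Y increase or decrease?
Y increases

Taking the partial derivative:
∂Y/∂X = 6

∂Y/∂X = 6 > 0 (assuming positive values)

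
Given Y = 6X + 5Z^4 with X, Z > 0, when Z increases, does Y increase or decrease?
Y increases

Taking the partial derivative:
∂Y/∂Z = 20Z^3

∂Y/∂Z = 20Z^3 > 0 (assuming positive values)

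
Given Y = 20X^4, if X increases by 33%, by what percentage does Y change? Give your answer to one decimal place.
212.9%

For Y = 20X^4:
If X → X(1 + 0.33)
Then Y → Y · (1 + 0.33)^4
     ≈ Y · 3.1290

Percentage change = ((1 + 0.33)^4 − 1) × 100% ≈ 212.9%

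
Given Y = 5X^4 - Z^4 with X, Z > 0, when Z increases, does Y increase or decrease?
Y decreases

Taking the partial derivative:
∂Y/∂Z = -4Z^3

∂Y/∂Z = -4Z^3 < 0 (assuming positive values)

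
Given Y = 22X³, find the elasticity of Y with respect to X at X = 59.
Elasticity = 3

Elasticity = (dY/dX) · (X/Y)

dY/dX = 66·X²
At X = 59: dY/dX = 229746, Y = 4518338

Elasticity = 229746 · (59 / 4518338) = 3

Interpretation: for a small percentage change in X, the percentage change in Y is approximately 3.00 times as large.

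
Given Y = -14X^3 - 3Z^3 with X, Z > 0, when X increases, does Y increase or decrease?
Y decreases

Taking the partial derivative:
∂Y/∂X = -42X^2

∂Y/∂X = -42X^2 < 0 (assuming positive values)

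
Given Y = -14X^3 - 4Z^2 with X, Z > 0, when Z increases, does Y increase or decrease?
Y decreases

Taking the partial derivative:
∂Y/∂Z = -8Z

∂Y/∂Z = -8Z < 0 (assuming positive values)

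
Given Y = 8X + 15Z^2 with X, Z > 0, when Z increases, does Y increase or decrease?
Y increases

Taking the partial derivative:
∂Y/∂Z = 30Z

∂Y/∂Z = 30Z > 0 (assuming positive values)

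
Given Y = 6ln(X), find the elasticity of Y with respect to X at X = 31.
Elasticity = 1/ln(31) ≈ 0.2912

Elasticity = (dY/dX) · (X/Y)

dY/dX = 6/X
At X = 31: dY/dX = 6/31, Y = 6·ln(31)

Elasticity = (6/31) · (31 / (6·ln(31))) = 1/ln(31) ≈ 0.2912

Interpretation: for a small percentage change in X, the percentage change in Y is approximately 0.29 times as large.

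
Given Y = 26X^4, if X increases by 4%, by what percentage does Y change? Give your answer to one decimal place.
17.0%

For Y = 26X^4:
If X → X(1 + 0.04)
Then Y → Y · (1 + 0.04)^4
     ≈ Y · 1.1699

Percentage change = ((1 + 0.04)^4 − 1) × 100% ≈ 17.0%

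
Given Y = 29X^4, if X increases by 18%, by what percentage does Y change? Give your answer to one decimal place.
93.9%

For Y = 29X^4:
If X → X(1 + 0.18)
Then Y → Y · (1 + 0.18)^4
     ≈ Y · 1.9388

Percentage change = ((1 + 0.18)^4 − 1) × 100% ≈ 93.9%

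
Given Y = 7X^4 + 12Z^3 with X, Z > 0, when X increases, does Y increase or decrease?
Y increases

Taking the partial derivative:
∂Y/∂X = 28X^3

∂Y/∂X = 28X^3 > 0 (assuming positive values)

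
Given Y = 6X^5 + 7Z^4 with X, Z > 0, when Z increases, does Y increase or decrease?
Y increases

Taking the partial derivative:
∂Y/∂Z = 28Z^3

∂Y/∂Z = 28Z^3 > 0 (assuming positive values)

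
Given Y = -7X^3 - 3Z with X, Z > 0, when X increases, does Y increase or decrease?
Y decreases

Taking the partial derivative:
∂Y/∂X = -21X^2

∂Y/∂X = -21X^2 < 0 (assuming positive values)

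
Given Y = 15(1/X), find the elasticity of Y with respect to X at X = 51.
Elasticity = -1

Elasticity = (dY/dX) · (X/Y)

dY/dX = -15/X²
At X = 51: dY/dX = -5/867, Y = 5/17

Elasticity = (-5/867) · (51 / (5/17)) = -1

Interpretation: for a small percentage change in X, the percentage change in Y is approximately -1.00 times as large.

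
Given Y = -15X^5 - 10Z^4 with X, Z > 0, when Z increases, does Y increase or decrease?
Y decreases

Taking the partial derivative:
∂Y/∂Z = -40Z^3

∂Y/∂Z = -40Z^3 < 0 (assuming positive values)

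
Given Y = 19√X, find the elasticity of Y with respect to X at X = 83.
Elasticity = 1/2

Elasticity = (dY/dX) · (X/Y)

dY/dX = 19/(2·√X)
At X = 83: dY/dX = 19·√83/166, Y = 19·√83

Elasticity = (19·√83/166) · (83 / (19·√83)) = 1/2

Interpretation: for a small percentage change in X, the percentage change in Y is approximately 0.50 times as large.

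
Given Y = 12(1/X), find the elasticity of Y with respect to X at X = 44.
Elasticity = -1

Elasticity = (dY/dX) · (X/Y)

dY/dX = -12/X²
At X = 44: dY/dX = -3/484, Y = 3/11

Elasticity = (-3/484) · (44 / (3/11)) = -1

Interpretation: for a small percentage change in X, the percentage change in Y is approximately -1.00 times as large.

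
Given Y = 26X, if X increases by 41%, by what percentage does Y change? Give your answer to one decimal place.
41.0%

For Y = 26X:
If X → X(1 + 0.41)
Then Y → Y · (1 + 0.41)^1
     = Y · 1.4100

Percentage change = ((1 + 0.41)^1 − 1) × 100% = 41.0%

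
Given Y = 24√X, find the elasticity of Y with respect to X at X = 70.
Elasticity = 1/2

Elasticity = (dY/dX) · (X/Y)

dY/dX = 12/√X
At X = 70: dY/dX = 6·√70/35, Y = 24·√70

Elasticity = (6·√70/35) · (70 / (24·√70)) = 1/2

Interpretation: for a small percentage change in X, the percentage change in Y is approximately 0.50 times as large.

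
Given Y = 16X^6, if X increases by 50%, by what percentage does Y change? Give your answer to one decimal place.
1039.1%

For Y = 16X^6:
If X → X(1 + 0.5)
Then Y → Y · (1 + 0.5)^6
     ≈ Y · 11.3906

Percentage change = ((1 + 0.5)^6 − 1) × 100% ≈ 1039.1%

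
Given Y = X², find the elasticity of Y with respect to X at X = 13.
Elasticity = 2

Elasticity = (dY/dX) · (X/Y)

dY/dX = 2·X
At X = 13: dY/dX = 26, Y = 169

Elasticity = 26 · (13 / 169) = 2

Interpretation: for a small percentage change in X, the percentage change in Y is approximately 2.00 times as large.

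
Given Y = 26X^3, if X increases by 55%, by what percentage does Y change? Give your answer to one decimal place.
272.4%

For Y = 26X^3:
If X → X(1 + 0.55)
Then Y → Y · (1 + 0.55)^3
     ≈ Y · 3.7239

Percentage change = ((1 + 0.55)^3 − 1) × 100% ≈ 272.4%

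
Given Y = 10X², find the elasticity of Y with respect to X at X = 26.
Elasticity = 2

Elasticity = (dY/dX) · (X/Y)

dY/dX = 20·X
At X = 26: dY/dX = 520, Y = 6760

Elasticity = 520 · (26 / 6760) = 2

Interpretation: for a small percentage change in X, the percentage change in Y is approximately 2.00 times as large.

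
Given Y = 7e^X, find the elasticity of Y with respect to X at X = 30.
Elasticity = 30

Elasticity = (dY/dX) · (X/Y)

dY/dX = 7·e^X
At X = 30: dY/dX = 7·e^30, Y = 7·e^30

Elasticity = (7·e^30) · (30 / (7·e^30)) = 30

Interpretation: for a small percentage change in X, the percentage change in Y is approximately 30.00 times as large.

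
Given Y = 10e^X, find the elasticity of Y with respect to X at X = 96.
Elasticity = 96

Elasticity = (dY/dX) · (X/Y)

dY/dX = 10·e^X
At X = 96: dY/dX = 10·e^96, Y = 10·e^96

Elasticity = (10·e^96) · (96 / (10·e^96)) = 96

Interpretation: for a small percentage change in X, the percentage change in Y is approximately 96.00 times as large.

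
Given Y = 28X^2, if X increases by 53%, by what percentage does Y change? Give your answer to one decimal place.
134.1%

For Y = 28X^2:
If X → X(1 + 0.53)
Then Y → Y · (1 + 0.53)^2
     = Y · 2.3409

Percentage change = ((1 + 0.53)^2 − 1) × 100% ≈ 134.1%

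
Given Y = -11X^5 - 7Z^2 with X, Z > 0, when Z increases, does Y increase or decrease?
Y decreases

Taking the partial derivative:
∂Y/∂Z = -14Z

∂Y/∂Z = -14Z < 0 (assuming positive values)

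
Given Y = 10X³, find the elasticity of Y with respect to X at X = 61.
Elasticity = 3

Elasticity = (dY/dX) · (X/Y)

dY/dX = 30·X²
At X = 61: dY/dX = 111630, Y = 2269810

Elasticity = 111630 · (61 / 2269810) = 3

Interpretation: for a small percentage change in X, the percentage change in Y is approximately 3.00 times as large.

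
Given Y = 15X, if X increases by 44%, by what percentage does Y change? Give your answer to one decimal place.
44.0%

For Y = 15X:
If X → X(1 + 0.44)
Then Y → Y · (1 + 0.44)^1
     = Y · 1.4400

Percentage change = ((1 + 0.44)^1 − 1) × 100% = 44.0%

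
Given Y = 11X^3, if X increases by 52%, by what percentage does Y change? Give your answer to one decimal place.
251.2%

For Y = 11X^3:
If X → X(1 + 0.52)
Then Y → Y · (1 + 0.52)^3
     ≈ Y · 3.5118

Percentage change = ((1 + 0.52)^3 − 1) × 100% ≈ 251.2%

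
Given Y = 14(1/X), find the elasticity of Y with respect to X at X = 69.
Elasticity = -1

Elasticity = (dY/dX) · (X/Y)

dY/dX = -14/X²
At X = 69: dY/dX = -14/4761, Y = 14/69

Elasticity = (-14/4761) · (69 / (14/69)) = -1

Interpretation: for a small percentage change in X, the percentage change in Y is approximately -1.00 times as large.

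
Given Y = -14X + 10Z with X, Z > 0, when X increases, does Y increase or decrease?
Y decreases

Taking the partial derivative:
∂Y/∂X = -14

∂Y/∂X = -14 < 0 (assuming positive values)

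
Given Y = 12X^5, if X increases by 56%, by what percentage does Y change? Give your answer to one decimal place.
823.9%

For Y = 12X^5:
If X → X(1 + 0.56)
Then Y → Y · (1 + 0.56)^5
     ≈ Y · 9.2390

Percentage change = ((1 + 0.56)^5 − 1) × 100% ≈ 823.9%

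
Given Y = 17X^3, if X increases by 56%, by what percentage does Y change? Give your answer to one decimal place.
279.6%

For Y = 17X^3:
If X → X(1 + 0.56)
Then Y → Y · (1 + 0.56)^3
     ≈ Y · 3.7964

Percentage change = ((1 + 0.56)^3 − 1) × 100% ≈ 279.6%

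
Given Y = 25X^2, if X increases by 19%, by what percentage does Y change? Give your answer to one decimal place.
41.6%

For Y = 25X^2:
If X → X(1 + 0.19)
Then Y → Y · (1 + 0.19)^2
     = Y · 1.4161

Percentage change = ((1 + 0.19)^2 − 1) × 100% ≈ 41.6%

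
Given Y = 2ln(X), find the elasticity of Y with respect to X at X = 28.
Elasticity = 1/ln(28) ≈ 0.3001

Elasticity = (dY/dX) · (X/Y)

dY/dX = 2/X
At X = 28: dY/dX = 1/14, Y = 2·ln(28)

Elasticity = (1/14) · (28 / (2·ln(28))) = 1/ln(28) ≈ 0.3001

Interpretation: for a small percentage change in X, the percentage change in Y is approximately 0.30 times as large.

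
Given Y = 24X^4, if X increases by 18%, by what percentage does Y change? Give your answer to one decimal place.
93.9%

For Y = 24X^4:
If X → X(1 + 0.18)
Then Y → Y · (1 + 0.18)^4
     ≈ Y · 1.9388

Percentage change = ((1 + 0.18)^4 − 1) × 100% ≈ 93.9%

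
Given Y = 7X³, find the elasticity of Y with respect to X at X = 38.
Elasticity = 3

Elasticity = (dY/dX) · (X/Y)

dY/dX = 21·X²
At X = 38: dY/dX = 30324, Y = 384104

Elasticity = 30324 · (38 / 384104) = 3

Interpretation: for a small percentage change in X, the percentage change in Y is approximately 3.00 times as large.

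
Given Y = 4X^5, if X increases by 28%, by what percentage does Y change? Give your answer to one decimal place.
243.6%

For Y = 4X^5:
If X → X(1 + 0.28)
Then Y → Y · (1 + 0.28)^5
     ≈ Y · 3.4360

Percentage change = ((1 + 0.28)^5 − 1) × 100% ≈ 243.6%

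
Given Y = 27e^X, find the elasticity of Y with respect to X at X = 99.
Elasticity = 99

Elasticity = (dY/dX) · (X/Y)

dY/dX = 27·e^X
At X = 99: dY/dX = 27·e^99, Y = 27·e^99

Elasticity = (27·e^99) · (99 / (27·e^99)) = 99

Interpretation: for a small percentage change in X, the percentage change in Y is approximately 99.00 times as large.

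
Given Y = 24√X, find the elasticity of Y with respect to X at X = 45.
Elasticity = 1/2

Elasticity = (dY/dX) · (X/Y)

dY/dX = 12/√X
At X = 45: dY/dX = 4·√5/5, Y = 72·√5

Elasticity = (4·√5/5) · (45 / (72·√5)) = 1/2

Interpretation: for a small percentage change in X, the percentage change in Y is approximately 0.50 times as large.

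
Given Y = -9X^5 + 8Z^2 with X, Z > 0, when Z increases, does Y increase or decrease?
Y increases

Taking the partial derivative:
∂Y/∂Z = 16Z

∂Y/∂Z = 16Z > 0 (assuming positive values)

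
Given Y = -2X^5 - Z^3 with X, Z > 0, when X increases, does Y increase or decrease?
Y decreases

Taking the partial derivative:
∂Y/∂X = -10X^4

∂Y/∂X = -10X^4 < 0 (assuming positive values)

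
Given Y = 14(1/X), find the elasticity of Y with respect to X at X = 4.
Elasticity = -1

Elasticity = (dY/dX) · (X/Y)

dY/dX = -14/X²
At X = 4: dY/dX = -7/8, Y = 7/2

Elasticity = (-7/8) · (4 / (7/2)) = -1

Interpretation: for a small percentage change in X, the percentage change in Y is approximately -1.00 times as large.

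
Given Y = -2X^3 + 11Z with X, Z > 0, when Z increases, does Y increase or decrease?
Y increases

Taking the partial derivative:
∂Y/∂Z = 11

∂Y/∂Z = 11 > 0 (assuming positive values)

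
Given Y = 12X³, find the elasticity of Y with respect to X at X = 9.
Elasticity = 3

Elasticity = (dY/dX) · (X/Y)

dY/dX = 36·X²
At X = 9: dY/dX = 2916, Y = 8748

Elasticity = 2916 · (9 / 8748) = 3

Interpretation: for a small percentage change in X, the percentage change in Y is approximately 3.00 times as large.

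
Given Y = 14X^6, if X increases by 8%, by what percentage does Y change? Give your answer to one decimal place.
58.7%

For Y = 14X^6:
If X → X(1 + 0.08)
Then Y → Y · (1 + 0.08)^6
     ≈ Y · 1.5869

Percentage change = ((1 + 0.08)^6 − 1) × 100% ≈ 58.7%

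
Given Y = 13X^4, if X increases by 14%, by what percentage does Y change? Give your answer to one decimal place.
68.9%

For Y = 13X^4:
If X → X(1 + 0.14)
Then Y → Y · (1 + 0.14)^4
     ≈ Y · 1.6890

Percentage change = ((1 + 0.14)^4 − 1) × 100% ≈ 68.9%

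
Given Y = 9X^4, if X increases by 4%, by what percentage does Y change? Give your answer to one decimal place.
17.0%

For Y = 9X^4:
If X → X(1 + 0.04)
Then Y → Y · (1 + 0.04)^4
     ≈ Y · 1.1699

Percentage change = ((1 + 0.04)^4 − 1) × 100% ≈ 17.0%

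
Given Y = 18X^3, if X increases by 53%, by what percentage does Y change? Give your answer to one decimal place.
258.2%

For Y = 18X^3:
If X → X(1 + 0.53)
Then Y → Y · (1 + 0.53)^3
     ≈ Y · 3.5816

Percentage change = ((1 + 0.53)^3 − 1) × 100% ≈ 258.2%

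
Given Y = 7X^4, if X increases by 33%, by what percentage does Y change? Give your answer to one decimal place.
212.9%

For Y = 7X^4:
If X → X(1 + 0.33)
Then Y → Y · (1 + 0.33)^4
     ≈ Y · 3.1290

Percentage change = ((1 + 0.33)^4 − 1) × 100% ≈ 212.9%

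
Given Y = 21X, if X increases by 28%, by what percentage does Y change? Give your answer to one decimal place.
28.0%

For Y = 21X:
If X → X(1 + 0.28)
Then Y → Y · (1 + 0.28)^1
     = Y · 1.2800

Percentage change = ((1 + 0.28)^1 − 1) × 100% = 28.0%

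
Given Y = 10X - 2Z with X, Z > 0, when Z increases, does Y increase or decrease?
Y decreases

Taking the partial derivative:
∂Y/∂Z = -2

∂Y/∂Z = -2 < 0 (assuming positive values)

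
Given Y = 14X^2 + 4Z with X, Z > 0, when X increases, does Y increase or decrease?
Y increases

Taking the partial derivative:
∂Y/∂X = 28X

∂Y/∂X = 28X > 0 (assuming positive values)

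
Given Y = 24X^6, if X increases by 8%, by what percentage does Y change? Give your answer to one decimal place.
58.7%

For Y = 24X^6:
If X → X(1 + 0.08)
Then Y → Y · (1 + 0.08)^6
     ≈ Y · 1.5869

Percentage change = ((1 + 0.08)^6 − 1) × 100% ≈ 58.7%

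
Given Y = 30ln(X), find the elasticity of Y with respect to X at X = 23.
Elasticity = 1/ln(23) ≈ 0.3189

Elasticity = (dY/dX) · (X/Y)

dY/dX = 30/X
At X = 23: dY/dX = 30/23, Y = 30·ln(23)

Elasticity = (30/23) · (23 / (30·ln(23))) = 1/ln(23) ≈ 0.3189

Interpretation: for a small percentage change in X, the percentage change in Y is approximately 0.32 times as large.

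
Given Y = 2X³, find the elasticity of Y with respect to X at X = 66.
Elasticity = 3

Elasticity = (dY/dX) · (X/Y)

dY/dX = 6·X²
At X = 66: dY/dX = 26136, Y = 574992

Elasticity = 26136 · (66 / 574992) = 3

Interpretation: for a small percentage change in X, the percentage change in Y is approximately 3.00 times as large.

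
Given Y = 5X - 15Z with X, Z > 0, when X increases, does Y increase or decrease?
Y increases

Taking the partial derivative:
∂Y/∂X = 5

∂Y/∂X = 5 > 0 (assuming positive values)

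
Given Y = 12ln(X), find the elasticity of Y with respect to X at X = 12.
Elasticity = 1/ln(12) ≈ 0.4024

Elasticity = (dY/dX) · (X/Y)

dY/dX = 12/X
At X = 12: dY/dX = 1, Y = 12·ln(12)

Elasticity = 1 · (12 / (12·ln(12))) = 1/ln(12) ≈ 0.4024

Interpretation: for a small percentage change in X, the percentage change in Y is approximately 0.40 times as large.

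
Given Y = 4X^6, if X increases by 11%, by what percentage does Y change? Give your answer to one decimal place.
87.0%

For Y = 4X^6:
If X → X(1 + 0.11)
Then Y → Y · (1 + 0.11)^6
     ≈ Y · 1.8704

Percentage change = ((1 + 0.11)^6 − 1) × 100% ≈ 87.0%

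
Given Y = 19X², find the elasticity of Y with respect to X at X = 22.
Elasticity = 2

Elasticity = (dY/dX) · (X/Y)

dY/dX = 38·X
At X = 22: dY/dX = 836, Y = 9196

Elasticity = 836 · (22 / 9196) = 2

Interpretation: for a small percentage change in X, the percentage change in Y is approximately 2.00 times as large.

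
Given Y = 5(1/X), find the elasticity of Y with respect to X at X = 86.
Elasticity = -1

Elasticity = (dY/dX) · (X/Y)

dY/dX = -5/X²
At X = 86: dY/dX = -5/7396, Y = 5/86

Elasticity = (-5/7396) · (86 / (5/86)) = -1

Interpretation: for a small percentage change in X, the percentage change in Y is approximately -1.00 times as large.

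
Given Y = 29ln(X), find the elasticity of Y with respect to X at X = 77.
Elasticity = 1/ln(77) ≈ 0.2302

Elasticity = (dY/dX) · (X/Y)

dY/dX = 29/X
At X = 77: dY/dX = 29/77, Y = 29·ln(77)

Elasticity = (29/77) · (77 / (29·ln(77))) = 1/ln(77) ≈ 0.2302

Interpretation: for a small percentage change in X, the percentage change in Y is approximately 0.23 times as large.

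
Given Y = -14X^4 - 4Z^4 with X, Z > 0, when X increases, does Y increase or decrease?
Y decreases

Taking the partial derivative:
∂Y/∂X = -56X^3

∂Y/∂X = -56X^3 < 0 (assuming positive values)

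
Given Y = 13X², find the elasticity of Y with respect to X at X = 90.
Elasticity = 2

Elasticity = (dY/dX) · (X/Y)

dY/dX = 26·X
At X = 90: dY/dX = 2340, Y = 105300

Elasticity = 2340 · (90 / 105300) = 2

Interpretation: for a small percentage change in X, the percentage change in Y is approximately 2.00 times as large.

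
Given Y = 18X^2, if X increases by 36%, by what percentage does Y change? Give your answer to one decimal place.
85.0%

For Y = 18X^2:
If X → X(1 + 0.36)
Then Y → Y · (1 + 0.36)^2
     = Y · 1.8496

Percentage change = ((1 + 0.36)^2 − 1) × 100% ≈ 85.0%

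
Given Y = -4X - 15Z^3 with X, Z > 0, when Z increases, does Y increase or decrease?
Y decreases

Taking the partial derivative:
∂Y/∂Z = -45Z^2

∂Y/∂Z = -45Z^2 < 0 (assuming positive values)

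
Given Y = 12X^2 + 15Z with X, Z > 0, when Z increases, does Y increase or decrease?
Y increases

Taking the partial derivative:
∂Y/∂Z = 15

∂Y/∂Z = 15 > 0 (assuming positive values)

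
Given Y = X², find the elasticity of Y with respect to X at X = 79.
Elasticity = 2

Elasticity = (dY/dX) · (X/Y)

dY/dX = 2·X
At X = 79: dY/dX = 158, Y = 6241

Elasticity = 158 · (79 / 6241) = 2

Interpretation: for a small percentage change in X, the percentage change in Y is approximately 2.00 times as large.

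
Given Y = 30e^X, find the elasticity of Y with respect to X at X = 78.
Elasticity = 78

Elasticity = (dY/dX) · (X/Y)

dY/dX = 30·e^X
At X = 78: dY/dX = 30·e^78, Y = 30·e^78

Elasticity = (30·e^78) · (78 / (30·e^78)) = 78

Interpretation: for a small percentage change in X, the percentage change in Y is approximately 78.00 times as large.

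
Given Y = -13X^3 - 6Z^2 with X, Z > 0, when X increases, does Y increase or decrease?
Y decreases

Taking the partial derivative:
∂Y/∂X = -39X^2

∂Y/∂X = -39X^2 < 0 (assuming positive values)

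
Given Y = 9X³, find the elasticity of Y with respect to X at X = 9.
Elasticity = 3

Elasticity = (dY/dX) · (X/Y)

dY/dX = 27·X²
At X = 9: dY/dX = 2187, Y = 6561

Elasticity = 2187 · (9 / 6561) = 3

Interpretation: for a small percentage change in X, the percentage change in Y is approximately 3.00 times as large.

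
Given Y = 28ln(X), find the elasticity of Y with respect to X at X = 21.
Elasticity = 1/ln(21) ≈ 0.3285

Elasticity = (dY/dX) · (X/Y)

dY/dX = 28/X
At X = 21: dY/dX = 4/3, Y = 28·ln(21)

Elasticity = (4/3) · (21 / (28·ln(21))) = 1/ln(21) ≈ 0.3285

Interpretation: for a small percentage change in X, the percentage change in Y is approximately 0.33 times as large.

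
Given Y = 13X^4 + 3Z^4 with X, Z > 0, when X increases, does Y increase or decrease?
Y increases

Taking the partial derivative:
∂Y/∂X = 52X^3

∂Y/∂X = 52X^3 > 0 (assuming positive values)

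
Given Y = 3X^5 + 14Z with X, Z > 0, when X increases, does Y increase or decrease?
Y increases

Taking the partial derivative:
∂Y/∂X = 15X^4

∂Y/∂X = 15X^4 > 0 (assuming positive values)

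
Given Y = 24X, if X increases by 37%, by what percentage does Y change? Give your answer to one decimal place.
37.0%

For Y = 24X:
If X → X(1 + 0.37)
Then Y → Y · (1 + 0.37)^1
     = Y · 1.3700

Percentage change = ((1 + 0.37)^1 − 1) × 100% = 37.0%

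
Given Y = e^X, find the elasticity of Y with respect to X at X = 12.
Elasticity = 12

Elasticity = (dY/dX) · (X/Y)

dY/dX = e^X
At X = 12: dY/dX = e^12, Y = e^12

Elasticity = (e^12) · (12 / (e^12)) = 12

Interpretation: for a small percentage change in X, the percentage change in Y is approximately 12.00 times as large.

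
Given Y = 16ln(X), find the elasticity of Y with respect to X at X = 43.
Elasticity = 1/ln(43) ≈ 0.2659

Elasticity = (dY/dX) · (X/Y)

dY/dX = 16/X
At X = 43: dY/dX = 16/43, Y = 16·ln(43)

Elasticity = (16/43) · (43 / (16·ln(43))) = 1/ln(43) ≈ 0.2659

Interpretation: for a small percentage change in X, the percentage change in Y is approximately 0.27 times as large.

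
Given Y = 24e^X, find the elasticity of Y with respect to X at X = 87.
Elasticity = 87

Elasticity = (dY/dX) · (X/Y)

dY/dX = 24·e^X
At X = 87: dY/dX = 24·e^87, Y = 24·e^87

Elasticity = (24·e^87) · (87 / (24·e^87)) = 87

Interpretation: for a small percentage change in X, the percentage change in Y is approximately 87.00 times as large.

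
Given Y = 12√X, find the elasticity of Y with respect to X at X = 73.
Elasticity = 1/2

Elasticity = (dY/dX) · (X/Y)

dY/dX = 6/√X
At X = 73: dY/dX = 6·√73/73, Y = 12·√73

Elasticity = (6·√73/73) · (73 / (12·√73)) = 1/2

Interpretation: for a small percentage change in X, the percentage change in Y is approximately 0.50 times as large.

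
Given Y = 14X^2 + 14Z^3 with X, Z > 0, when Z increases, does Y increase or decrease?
Y increases

Taking the partial derivative:
∂Y/∂Z = 42Z^2

∂Y/∂Z = 42Z^2 > 0 (assuming positive values)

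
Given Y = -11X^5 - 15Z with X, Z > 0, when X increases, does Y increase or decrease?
Y decreases

Taking the partial derivative:
∂Y/∂X = -55X^4

∂Y/∂X = -55X^4 < 0 (assuming positive values)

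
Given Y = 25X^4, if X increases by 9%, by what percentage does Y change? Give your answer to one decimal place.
41.2%

For Y = 25X^4:
If X → X(1 + 0.09)
Then Y → Y · (1 + 0.09)^4
     ≈ Y · 1.4116

Percentage change = ((1 + 0.09)^4 − 1) × 100% ≈ 41.2%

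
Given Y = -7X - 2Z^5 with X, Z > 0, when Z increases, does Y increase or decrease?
Y decreases

Taking the partial derivative:
∂Y/∂Z = -10Z^4

∂Y/∂Z = -10Z^4 < 0 (assuming positive values)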